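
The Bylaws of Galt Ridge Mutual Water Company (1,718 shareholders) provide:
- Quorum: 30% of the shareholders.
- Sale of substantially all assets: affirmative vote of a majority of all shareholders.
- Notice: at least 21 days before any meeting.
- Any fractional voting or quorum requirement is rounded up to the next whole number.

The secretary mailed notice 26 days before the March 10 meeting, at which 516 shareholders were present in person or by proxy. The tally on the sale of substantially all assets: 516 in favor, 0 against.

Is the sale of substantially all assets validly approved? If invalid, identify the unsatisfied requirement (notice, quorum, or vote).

Notice: 26 days given; 21 required. Satisfied.
Quorum: 30% of 1,718 = 515.40, rounded up to 516; 516 present. Satisfied.
Vote: requires a majority of all shareholders (1,718); a majority of 1718 is 860, so 860 needed; 516 in favor. Not satisfied.

Invalid — vote requirement not satisfied.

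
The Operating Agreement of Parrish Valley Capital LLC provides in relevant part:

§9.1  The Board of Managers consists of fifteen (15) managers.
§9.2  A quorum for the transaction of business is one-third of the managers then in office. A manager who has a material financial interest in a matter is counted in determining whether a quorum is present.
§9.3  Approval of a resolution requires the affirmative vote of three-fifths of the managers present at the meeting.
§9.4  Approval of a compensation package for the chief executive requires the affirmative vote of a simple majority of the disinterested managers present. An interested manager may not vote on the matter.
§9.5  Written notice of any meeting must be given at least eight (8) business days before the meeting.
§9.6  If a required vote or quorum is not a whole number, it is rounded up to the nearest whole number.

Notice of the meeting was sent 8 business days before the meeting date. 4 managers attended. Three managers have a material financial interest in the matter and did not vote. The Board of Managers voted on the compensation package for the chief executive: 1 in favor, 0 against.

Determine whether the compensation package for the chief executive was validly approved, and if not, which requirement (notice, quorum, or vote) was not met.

Invalid — quorum requirement not satisfied.

Notice: 8 business days given; 8 required (8 ≥ 8). Satisfied.
Quorum: 4 present (interested managers count toward quorum); quorum is 5. Not satisfied.
Vote: the compensation package for the chief executive requires a majority of the disinterested managers present (4 − 3 = 1). A majority of 1 is 1, so 1 affirmative vote is needed; 1 voted in favor. Satisfied. (Moot — without a quorum no business can be validly transacted.)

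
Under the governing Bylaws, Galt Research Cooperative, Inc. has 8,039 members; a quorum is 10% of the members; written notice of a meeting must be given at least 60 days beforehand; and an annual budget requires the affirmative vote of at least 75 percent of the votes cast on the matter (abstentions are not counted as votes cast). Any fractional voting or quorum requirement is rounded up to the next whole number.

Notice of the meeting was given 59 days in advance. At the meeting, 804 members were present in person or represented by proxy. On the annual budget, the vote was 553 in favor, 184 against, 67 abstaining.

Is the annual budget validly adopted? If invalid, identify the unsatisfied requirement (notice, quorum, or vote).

Invalid — notice requirement not satisfied.

Notice: 59 days given; 60 required. Not satisfied.
Quorum: 10% of 8,039 = 803.90, rounded up to 804; 804 present. Satisfied.
Vote: requires three-fourths of the votes cast (804 − 67 abstaining = 737); 3/4 of 737 = 552.75, rounded up to 553, so 553 needed; 553 in favor. Satisfied.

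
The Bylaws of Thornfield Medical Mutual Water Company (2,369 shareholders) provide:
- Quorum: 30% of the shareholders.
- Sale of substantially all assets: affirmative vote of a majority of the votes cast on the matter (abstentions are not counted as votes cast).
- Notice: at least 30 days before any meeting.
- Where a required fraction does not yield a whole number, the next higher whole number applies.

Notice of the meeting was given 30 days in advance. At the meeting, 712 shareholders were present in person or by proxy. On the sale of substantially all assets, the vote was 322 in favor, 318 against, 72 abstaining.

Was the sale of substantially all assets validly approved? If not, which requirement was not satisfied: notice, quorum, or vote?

Notice: 30 days given; 30 required. Satisfied.
Quorum: 30% of 2,369 = 710.70, rounded up to 711; 712 present. Satisfied.
Vote: requires a majority of the votes cast (712 − 72 abstaining = 640); a majority of 640 is 321, so 321 needed; 322 in favor. Satisfied.

Valid — all requirements satisfied.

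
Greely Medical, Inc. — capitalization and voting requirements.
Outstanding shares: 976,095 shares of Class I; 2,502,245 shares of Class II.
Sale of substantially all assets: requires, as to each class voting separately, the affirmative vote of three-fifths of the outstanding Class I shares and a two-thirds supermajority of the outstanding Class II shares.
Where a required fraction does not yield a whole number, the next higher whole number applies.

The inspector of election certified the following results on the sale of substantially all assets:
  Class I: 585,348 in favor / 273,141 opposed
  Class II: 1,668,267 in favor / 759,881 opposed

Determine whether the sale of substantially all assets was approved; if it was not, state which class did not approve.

Not approved — the Class I shares did not give the required vote.

Class I: 3/5 of 976095 = 585657; 585,657 required, 585,348 in favor — not approved.
Class II: 2/3 of 2502245 = 1668163.33, rounded up to 1668164; 1,668,164 required, 1,668,267 in favor — approved.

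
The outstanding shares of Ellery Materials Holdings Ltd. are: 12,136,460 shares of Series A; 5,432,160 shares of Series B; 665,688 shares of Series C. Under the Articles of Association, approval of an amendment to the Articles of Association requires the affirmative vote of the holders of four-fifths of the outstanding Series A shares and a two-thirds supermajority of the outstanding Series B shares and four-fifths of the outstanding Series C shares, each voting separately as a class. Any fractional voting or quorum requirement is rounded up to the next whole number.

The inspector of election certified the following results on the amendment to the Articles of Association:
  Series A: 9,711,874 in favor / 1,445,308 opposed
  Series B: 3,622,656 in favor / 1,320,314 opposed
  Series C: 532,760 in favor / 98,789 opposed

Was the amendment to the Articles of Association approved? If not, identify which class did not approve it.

Approved — every class gave the required vote.

Series A: 4/5 of 12136460 = 9709168; 9,709,168 required, 9,711,874 in favor — approved.
Series B: 2/3 of 5432160 = 3621440; 3,621,440 required, 3,622,656 in favor — approved.
Series C: 4/5 of 665688 = 532550.40, rounded up to 532551; 532,551 required, 532,760 in favor — approved.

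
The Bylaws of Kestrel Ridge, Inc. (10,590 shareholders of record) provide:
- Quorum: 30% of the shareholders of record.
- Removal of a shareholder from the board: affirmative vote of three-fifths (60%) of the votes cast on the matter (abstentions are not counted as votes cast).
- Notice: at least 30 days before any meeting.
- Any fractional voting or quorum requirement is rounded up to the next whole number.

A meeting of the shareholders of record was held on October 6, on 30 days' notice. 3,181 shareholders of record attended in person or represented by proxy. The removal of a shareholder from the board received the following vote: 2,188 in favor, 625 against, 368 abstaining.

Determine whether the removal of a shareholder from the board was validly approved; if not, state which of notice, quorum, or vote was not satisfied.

Notice: 30 days given; 30 required. Satisfied.
Quorum: 30% of 10,590 = 3,177; 3,181 present. Satisfied.
Vote: requires three-fifths of the votes cast (3,181 − 368 abstaining = 2,813); 3/5 of 2813 = 1687.80, rounded up to 1688, so 1,688 needed; 2,188 in favor. Satisfied.

Valid — all requirements satisfied.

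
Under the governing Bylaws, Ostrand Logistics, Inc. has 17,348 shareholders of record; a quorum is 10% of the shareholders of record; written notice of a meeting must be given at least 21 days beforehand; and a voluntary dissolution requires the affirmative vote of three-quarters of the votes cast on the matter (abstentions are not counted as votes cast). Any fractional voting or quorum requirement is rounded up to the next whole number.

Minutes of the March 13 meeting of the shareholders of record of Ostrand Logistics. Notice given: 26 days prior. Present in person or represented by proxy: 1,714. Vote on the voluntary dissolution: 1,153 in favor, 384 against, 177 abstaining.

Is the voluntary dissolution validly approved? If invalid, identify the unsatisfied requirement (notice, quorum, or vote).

Invalid — quorum requirement not satisfied.

Notice: 26 days given; 21 required. Satisfied.
Quorum: 10% of 17,348 = 1,734.80, rounded up to 1,735; 1,714 present. Not satisfied.
Vote: requires three-fourths of the votes cast (1,714 − 177 abstaining = 1,537); 3/4 of 1537 = 1152.75, rounded up to 1153, so 1,153 needed; 1,153 in favor. Satisfied.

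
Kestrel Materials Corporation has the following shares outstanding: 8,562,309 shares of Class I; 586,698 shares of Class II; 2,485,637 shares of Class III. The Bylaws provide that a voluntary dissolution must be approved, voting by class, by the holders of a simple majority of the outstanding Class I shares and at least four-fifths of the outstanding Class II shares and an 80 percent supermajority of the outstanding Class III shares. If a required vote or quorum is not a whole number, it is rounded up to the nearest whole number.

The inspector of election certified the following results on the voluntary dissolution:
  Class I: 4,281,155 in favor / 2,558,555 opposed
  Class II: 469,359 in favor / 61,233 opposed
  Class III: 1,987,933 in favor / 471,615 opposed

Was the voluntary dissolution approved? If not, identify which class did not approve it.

Class I: a majority of 8562309 is 4281155; 4,281,155 required, 4,281,155 in favor — approved.
Class II: 4/5 of 586698 = 469358.40, rounded up to 469359; 469,359 required, 469,359 in favor — approved.
Class III: 4/5 of 2485637 = 1988509.60, rounded up to 1988510; 1,988,510 required, 1,987,933 in favor — not approved.

Not approved — the Class III shares did not give the required vote.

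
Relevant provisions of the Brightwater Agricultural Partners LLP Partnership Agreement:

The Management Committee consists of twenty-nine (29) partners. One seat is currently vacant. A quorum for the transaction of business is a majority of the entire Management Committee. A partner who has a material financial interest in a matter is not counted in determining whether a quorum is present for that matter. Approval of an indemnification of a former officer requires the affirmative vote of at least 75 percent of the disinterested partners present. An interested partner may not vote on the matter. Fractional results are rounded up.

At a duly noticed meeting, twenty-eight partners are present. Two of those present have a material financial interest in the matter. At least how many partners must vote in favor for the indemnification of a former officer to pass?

The indemnification of a former officer requires three-fourths of the disinterested partners present (28 − 2 = 26).
3/4 of 26 = 19.50, rounded up to 20.

20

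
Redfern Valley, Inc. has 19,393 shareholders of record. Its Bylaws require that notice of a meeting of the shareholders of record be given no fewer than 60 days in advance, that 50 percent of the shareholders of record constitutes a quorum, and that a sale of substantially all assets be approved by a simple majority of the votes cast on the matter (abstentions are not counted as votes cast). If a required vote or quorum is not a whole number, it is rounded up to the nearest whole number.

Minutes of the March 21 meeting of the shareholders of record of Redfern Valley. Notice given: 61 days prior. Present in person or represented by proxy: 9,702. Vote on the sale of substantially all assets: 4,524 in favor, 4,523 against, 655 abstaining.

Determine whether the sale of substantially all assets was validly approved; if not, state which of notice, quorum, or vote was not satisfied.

Notice: 61 days given; 60 required. Satisfied.
Quorum: 50% of 19,393 = 9,696.50, rounded up to 9,697; 9,702 present. Satisfied.
Vote: requires a majority of the votes cast (9,702 − 655 abstaining = 9,047); a majority of 9047 is 4524, so 4,524 needed; 4,524 in favor. Satisfied.

Valid — all requirements satisfied.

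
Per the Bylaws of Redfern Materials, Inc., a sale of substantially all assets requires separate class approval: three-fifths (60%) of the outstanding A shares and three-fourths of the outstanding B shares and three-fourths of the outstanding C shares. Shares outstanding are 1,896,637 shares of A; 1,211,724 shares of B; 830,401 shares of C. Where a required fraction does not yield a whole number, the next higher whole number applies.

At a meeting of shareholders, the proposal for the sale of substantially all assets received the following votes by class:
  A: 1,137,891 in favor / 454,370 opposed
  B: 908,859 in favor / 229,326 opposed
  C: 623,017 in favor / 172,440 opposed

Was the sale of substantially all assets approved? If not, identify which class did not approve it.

Not approved — the A shares did not give the required vote.

A: 3/5 of 1896637 = 1137982.20, rounded up to 1137983; 1,137,983 required, 1,137,891 in favor — not approved.
B: 3/4 of 1211724 = 908793; 908,793 required, 908,859 in favor — approved.
C: 3/4 of 830401 = 622800.75, rounded up to 622801; 622,801 required, 623,017 in favor — approved.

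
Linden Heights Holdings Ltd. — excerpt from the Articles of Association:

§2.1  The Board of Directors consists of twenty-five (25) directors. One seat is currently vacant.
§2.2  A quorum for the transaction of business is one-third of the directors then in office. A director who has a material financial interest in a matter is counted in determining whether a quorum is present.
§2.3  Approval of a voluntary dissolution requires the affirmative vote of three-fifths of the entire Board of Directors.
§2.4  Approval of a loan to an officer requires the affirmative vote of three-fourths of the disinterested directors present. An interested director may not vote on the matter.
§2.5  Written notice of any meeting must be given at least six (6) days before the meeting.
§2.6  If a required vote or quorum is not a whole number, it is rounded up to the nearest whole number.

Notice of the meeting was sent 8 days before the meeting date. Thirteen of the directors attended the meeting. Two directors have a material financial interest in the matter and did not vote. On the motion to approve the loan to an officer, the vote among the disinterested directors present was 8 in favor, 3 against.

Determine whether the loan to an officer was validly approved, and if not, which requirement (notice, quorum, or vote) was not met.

Invalid — vote requirement not satisfied.

Notice: 8 days given; 6 required (8 ≥ 6). Satisfied.
Quorum: 13 present (interested directors count toward quorum); quorum is 8. Satisfied.
Vote: the loan to an officer requires three-fourths of the disinterested directors present (13 − 2 = 11). 3/4 of 11 = 8.25, rounded up to 9, so 9 affirmative votes are needed; 8 voted in favor. Not satisfied.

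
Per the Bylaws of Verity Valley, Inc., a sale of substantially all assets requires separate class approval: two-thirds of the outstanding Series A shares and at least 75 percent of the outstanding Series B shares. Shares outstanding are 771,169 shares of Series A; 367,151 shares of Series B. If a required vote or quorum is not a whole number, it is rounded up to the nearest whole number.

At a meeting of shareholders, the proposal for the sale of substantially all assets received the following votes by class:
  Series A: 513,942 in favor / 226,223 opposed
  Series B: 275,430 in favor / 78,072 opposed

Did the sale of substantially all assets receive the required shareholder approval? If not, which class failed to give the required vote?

Not approved — the Series A shares did not give the required vote.

Series A: 2/3 of 771169 = 514112.67, rounded up to 514113; 514,113 required, 513,942 in favor — not approved.
Series B: 3/4 of 367151 = 275363.25, rounded up to 275364; 275,364 required, 275,430 in favor — approved.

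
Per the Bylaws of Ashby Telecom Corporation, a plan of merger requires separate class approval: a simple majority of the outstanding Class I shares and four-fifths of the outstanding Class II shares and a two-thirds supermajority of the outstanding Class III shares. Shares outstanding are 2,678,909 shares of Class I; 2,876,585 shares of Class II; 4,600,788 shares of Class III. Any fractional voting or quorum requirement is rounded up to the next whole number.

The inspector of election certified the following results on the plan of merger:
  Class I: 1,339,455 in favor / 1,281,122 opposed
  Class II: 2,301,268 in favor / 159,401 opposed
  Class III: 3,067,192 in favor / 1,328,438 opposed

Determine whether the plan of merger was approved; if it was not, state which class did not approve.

Class I: a majority of 2678909 is 1339455; 1,339,455 required, 1,339,455 in favor — approved.
Class II: 4/5 of 2876585 = 2301268; 2,301,268 required, 2,301,268 in favor — approved.
Class III: 2/3 of 4600788 = 3067192; 3,067,192 required, 3,067,192 in favor — approved.

Approved — every class gave the required vote.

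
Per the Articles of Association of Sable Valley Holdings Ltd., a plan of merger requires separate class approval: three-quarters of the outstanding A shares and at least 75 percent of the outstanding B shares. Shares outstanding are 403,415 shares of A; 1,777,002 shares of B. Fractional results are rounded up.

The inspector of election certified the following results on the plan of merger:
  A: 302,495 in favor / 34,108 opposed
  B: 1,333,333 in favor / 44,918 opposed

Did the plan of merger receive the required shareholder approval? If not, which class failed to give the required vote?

Not approved — the A shares did not give the required vote.

A: 3/4 of 403415 = 302561.25, rounded up to 302562; 302,562 required, 302,495 in favor — not approved.
B: 3/4 of 1777002 = 1332751.50, rounded up to 1332752; 1,332,752 required, 1,333,333 in favor — approved.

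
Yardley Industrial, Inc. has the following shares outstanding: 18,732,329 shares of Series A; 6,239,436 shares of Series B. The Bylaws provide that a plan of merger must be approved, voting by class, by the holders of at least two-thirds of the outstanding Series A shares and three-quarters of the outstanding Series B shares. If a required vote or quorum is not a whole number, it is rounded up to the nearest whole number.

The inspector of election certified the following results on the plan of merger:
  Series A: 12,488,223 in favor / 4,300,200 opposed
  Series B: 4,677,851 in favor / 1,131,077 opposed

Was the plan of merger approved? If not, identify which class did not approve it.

Series A: 2/3 of 18732329 = 12488219.33, rounded up to 12488220; 12,488,220 required, 12,488,223 in favor — approved.
Series B: 3/4 of 6239436 = 4679577; 4,679,577 required, 4,677,851 in favor — not approved.

Not approved — the Series B shares did not give the required vote.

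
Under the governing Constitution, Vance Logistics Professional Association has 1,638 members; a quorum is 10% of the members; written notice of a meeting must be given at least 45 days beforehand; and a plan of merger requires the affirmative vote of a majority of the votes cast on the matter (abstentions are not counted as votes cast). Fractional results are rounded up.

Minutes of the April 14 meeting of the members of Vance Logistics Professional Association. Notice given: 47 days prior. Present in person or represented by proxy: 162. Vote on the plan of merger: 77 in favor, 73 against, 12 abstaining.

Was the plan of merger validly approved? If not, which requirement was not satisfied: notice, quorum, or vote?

Notice: 47 days given; 45 required. Satisfied.
Quorum: 10% of 1,638 = 163.80, rounded up to 164; 162 present. Not satisfied.
Vote: requires a majority of the votes cast (162 − 12 abstaining = 150); a majority of 150 is 76, so 76 needed; 77 in favor. Satisfied.

Invalid — quorum requirement not satisfied.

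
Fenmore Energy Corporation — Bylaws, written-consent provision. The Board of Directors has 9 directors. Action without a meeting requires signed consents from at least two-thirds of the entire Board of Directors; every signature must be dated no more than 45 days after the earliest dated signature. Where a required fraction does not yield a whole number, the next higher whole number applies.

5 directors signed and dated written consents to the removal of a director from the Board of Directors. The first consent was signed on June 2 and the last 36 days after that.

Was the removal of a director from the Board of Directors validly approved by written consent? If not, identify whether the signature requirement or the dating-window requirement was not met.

Not effective — insufficient signatures.

Signatures required: at least two-thirds of 9 — 2/3 of 9 = 6, so 6 needed; 5 signed. Insufficient.
Dating window: the latest signature is 36 days after the earliest; the limit is 45 days. Within the window.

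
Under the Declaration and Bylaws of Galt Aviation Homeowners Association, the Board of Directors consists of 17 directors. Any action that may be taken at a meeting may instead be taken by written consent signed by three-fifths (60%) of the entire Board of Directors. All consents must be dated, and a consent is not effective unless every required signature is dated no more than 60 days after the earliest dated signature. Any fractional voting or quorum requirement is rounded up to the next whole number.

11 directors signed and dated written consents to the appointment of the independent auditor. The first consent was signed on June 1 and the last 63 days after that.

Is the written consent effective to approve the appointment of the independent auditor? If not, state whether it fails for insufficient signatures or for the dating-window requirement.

Not effective — dating-window requirement not satisfied.

Signatures required: three-fifths (60%) of 17 — 3/5 of 17 = 10.20, rounded up to 11, so 11 needed; 11 signed. Sufficient.
Dating window: the latest signature is 63 days after the earliest; the limit is 60 days. Outside the window.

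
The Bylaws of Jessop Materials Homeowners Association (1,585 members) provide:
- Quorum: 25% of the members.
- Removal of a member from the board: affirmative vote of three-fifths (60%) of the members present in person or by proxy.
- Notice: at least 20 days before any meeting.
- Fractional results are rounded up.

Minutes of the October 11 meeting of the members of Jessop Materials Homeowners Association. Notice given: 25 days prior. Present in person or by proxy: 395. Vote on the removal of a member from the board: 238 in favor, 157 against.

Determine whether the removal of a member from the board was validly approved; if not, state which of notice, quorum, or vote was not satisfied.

Notice: 25 days given; 20 required. Satisfied.
Quorum: 25% of 1,585 = 396.25, rounded up to 397; 395 present. Not satisfied.
Vote: requires three-fifths of those present (395); 3/5 of 395 = 237, so 237 needed; 238 in favor. Satisfied.

Invalid — quorum requirement not satisfied.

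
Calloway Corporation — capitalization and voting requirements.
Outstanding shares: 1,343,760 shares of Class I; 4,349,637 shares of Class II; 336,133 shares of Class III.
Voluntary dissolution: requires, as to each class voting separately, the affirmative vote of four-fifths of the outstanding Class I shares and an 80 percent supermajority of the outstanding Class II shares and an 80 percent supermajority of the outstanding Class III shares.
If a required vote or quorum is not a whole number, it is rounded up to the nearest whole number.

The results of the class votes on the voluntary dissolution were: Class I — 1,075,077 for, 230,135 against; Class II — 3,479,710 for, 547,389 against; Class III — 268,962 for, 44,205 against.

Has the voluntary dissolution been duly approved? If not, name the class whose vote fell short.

Class I: 4/5 of 1343760 = 1075008; 1,075,008 required, 1,075,077 in favor — approved.
Class II: 4/5 of 4349637 = 3479709.60, rounded up to 3479710; 3,479,710 required, 3,479,710 in favor — approved.
Class III: 4/5 of 336133 = 268906.40, rounded up to 268907; 268,907 required, 268,962 in favor — approved.

Approved — every class gave the required vote.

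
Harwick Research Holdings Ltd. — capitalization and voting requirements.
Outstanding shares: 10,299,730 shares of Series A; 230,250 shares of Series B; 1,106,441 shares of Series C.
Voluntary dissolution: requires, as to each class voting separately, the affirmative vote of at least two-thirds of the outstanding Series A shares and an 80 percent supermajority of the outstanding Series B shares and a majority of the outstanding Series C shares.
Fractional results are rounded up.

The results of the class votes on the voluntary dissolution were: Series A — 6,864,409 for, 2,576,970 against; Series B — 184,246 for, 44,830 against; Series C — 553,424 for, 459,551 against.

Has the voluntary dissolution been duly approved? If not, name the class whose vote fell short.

Series A: 2/3 of 10299730 = 6866486.67, rounded up to 6866487; 6,866,487 required, 6,864,409 in favor — not approved.
Series B: 4/5 of 230250 = 184200; 184,200 required, 184,246 in favor — approved.
Series C: a majority of 1106441 is 553221; 553,221 required, 553,424 in favor — approved.

Not approved — the Series A shares did not give the required vote.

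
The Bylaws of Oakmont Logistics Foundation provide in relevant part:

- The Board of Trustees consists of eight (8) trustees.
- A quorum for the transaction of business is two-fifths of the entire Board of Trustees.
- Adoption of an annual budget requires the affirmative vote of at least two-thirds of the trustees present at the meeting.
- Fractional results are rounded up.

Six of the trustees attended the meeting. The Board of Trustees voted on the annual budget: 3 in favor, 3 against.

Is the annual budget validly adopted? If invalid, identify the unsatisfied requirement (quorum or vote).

Invalid — vote requirement not satisfied.

Quorum: 6 present; quorum is 4. Satisfied.
Vote: the annual budget requires two-thirds of the trustees present (6). 2/3 of 6 = 4, so 4 affirmative votes are needed; 3 voted in favor. Not satisfied.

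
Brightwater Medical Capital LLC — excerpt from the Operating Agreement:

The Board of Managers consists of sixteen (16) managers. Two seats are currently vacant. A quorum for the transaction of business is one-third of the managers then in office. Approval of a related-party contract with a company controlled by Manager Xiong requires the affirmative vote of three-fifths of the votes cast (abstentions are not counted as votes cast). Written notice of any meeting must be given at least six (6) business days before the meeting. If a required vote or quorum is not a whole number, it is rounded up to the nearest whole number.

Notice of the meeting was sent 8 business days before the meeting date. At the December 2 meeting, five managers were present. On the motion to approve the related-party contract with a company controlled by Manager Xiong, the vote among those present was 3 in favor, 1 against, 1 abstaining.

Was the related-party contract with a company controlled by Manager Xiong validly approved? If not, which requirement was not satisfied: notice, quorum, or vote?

Notice: 8 business days given; 6 required (8 ≥ 6). Satisfied.
Quorum: 5 present; quorum is 5. Satisfied.
Vote: the related-party contract with a company controlled by Manager Xiong requires three-fifths of the votes cast (5 present − 1 abstaining = 4). 3/5 of 4 = 2.40, rounded up to 3, so 3 affirmative votes are needed; 3 voted in favor. Satisfied.

Valid — all requirements satisfied.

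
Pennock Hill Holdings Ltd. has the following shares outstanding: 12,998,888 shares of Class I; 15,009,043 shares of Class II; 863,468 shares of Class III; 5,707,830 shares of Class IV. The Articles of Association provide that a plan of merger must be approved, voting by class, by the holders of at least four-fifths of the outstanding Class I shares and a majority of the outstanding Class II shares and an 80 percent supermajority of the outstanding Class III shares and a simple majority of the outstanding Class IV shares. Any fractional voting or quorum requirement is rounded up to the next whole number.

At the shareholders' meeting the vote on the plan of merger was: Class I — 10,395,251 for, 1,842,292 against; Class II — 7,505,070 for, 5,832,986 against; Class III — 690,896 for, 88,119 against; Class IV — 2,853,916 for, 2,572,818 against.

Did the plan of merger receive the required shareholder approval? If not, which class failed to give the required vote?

Class I: 4/5 of 12998888 = 10399110.40, rounded up to 10399111; 10,399,111 required, 10,395,251 in favor — not approved.
Class II: a majority of 15009043 is 7504522; 7,504,522 required, 7,505,070 in favor — approved.
Class III: 4/5 of 863468 = 690774.40, rounded up to 690775; 690,775 required, 690,896 in favor — approved.
Class IV: a majority of 5707830 is 2853916; 2,853,916 required, 2,853,916 in favor — approved.

Not approved — the Class I shares did not give the required vote.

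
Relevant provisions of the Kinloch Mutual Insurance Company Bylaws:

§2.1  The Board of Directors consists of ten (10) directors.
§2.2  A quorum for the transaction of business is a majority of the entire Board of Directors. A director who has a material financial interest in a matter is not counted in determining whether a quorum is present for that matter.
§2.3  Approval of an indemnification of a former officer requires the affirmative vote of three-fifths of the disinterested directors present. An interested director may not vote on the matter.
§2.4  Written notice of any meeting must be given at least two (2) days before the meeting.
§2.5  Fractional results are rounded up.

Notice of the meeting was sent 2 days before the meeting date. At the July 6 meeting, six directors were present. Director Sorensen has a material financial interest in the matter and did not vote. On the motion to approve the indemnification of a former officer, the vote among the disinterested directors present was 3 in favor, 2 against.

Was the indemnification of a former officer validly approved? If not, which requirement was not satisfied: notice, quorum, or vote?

Notice: 2 days given; 2 required (2 ≥ 2). Satisfied.
Quorum: 6 present, but the 1 interested director does not count, leaving 5. Quorum is 6. Not satisfied.
Vote: the indemnification of a former officer requires three-fifths of the disinterested directors present (6 − 1 = 5). 3/5 of 5 = 3, so 3 affirmative votes are needed; 3 voted in favor. Satisfied. (Moot — without a quorum no business can be validly transacted.)

Invalid — quorum requirement not satisfied.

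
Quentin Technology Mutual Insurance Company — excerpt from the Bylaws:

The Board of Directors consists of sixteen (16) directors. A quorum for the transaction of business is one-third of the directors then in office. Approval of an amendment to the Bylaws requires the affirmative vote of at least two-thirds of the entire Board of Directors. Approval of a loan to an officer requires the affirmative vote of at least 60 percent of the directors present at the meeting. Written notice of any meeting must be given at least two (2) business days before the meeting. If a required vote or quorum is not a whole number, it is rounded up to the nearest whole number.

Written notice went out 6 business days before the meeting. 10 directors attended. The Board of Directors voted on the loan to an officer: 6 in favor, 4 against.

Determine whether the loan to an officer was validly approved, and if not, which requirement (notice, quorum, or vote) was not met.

Notice: 6 business days given; 2 required (6 ≥ 2). Satisfied.
Quorum: 10 present; quorum is 6. Satisfied.
Vote: the loan to an officer requires three-fifths of the directors present (10). 3/5 of 10 = 6, so 6 affirmative votes are needed; 6 voted in favor. Satisfied.

Valid — all requirements satisfied.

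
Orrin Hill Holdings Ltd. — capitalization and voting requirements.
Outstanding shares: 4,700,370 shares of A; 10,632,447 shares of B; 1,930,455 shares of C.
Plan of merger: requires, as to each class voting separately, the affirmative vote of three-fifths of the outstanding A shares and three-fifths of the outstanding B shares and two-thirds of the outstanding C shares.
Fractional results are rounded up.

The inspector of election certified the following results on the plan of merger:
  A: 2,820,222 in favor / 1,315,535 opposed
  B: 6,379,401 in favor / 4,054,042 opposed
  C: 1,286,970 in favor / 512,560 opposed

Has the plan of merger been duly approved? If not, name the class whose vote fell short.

Not approved — the B shares did not give the required vote.

A: 3/5 of 4700370 = 2820222; 2,820,222 required, 2,820,222 in favor — approved.
B: 3/5 of 10632447 = 6379468.20, rounded up to 6379469; 6,379,469 required, 6,379,401 in favor — not approved.
C: 2/3 of 1930455 = 1286970; 1,286,970 required, 1,286,970 in favor — approved.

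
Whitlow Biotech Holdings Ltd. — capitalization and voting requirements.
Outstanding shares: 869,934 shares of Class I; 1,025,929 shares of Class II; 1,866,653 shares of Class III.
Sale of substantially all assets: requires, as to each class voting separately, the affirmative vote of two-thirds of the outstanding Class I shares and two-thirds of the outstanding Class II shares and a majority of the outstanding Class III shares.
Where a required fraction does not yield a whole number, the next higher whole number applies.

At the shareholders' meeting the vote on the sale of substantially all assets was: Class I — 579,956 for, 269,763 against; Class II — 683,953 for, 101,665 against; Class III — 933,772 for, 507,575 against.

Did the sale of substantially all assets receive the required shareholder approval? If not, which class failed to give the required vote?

Class I: 2/3 of 869934 = 579956; 579,956 required, 579,956 in favor — approved.
Class II: 2/3 of 1025929 = 683952.67, rounded up to 683953; 683,953 required, 683,953 in favor — approved.
Class III: a majority of 1866653 is 933327; 933,327 required, 933,772 in favor — approved.

Approved — every class gave the required vote.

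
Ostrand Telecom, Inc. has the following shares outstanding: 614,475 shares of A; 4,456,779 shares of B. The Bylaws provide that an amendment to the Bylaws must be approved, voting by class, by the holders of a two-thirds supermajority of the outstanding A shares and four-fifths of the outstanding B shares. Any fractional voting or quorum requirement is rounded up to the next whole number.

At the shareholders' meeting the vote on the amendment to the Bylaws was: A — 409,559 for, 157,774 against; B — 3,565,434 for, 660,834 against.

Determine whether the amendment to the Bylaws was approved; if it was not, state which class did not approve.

A: 2/3 of 614475 = 409650; 409,650 required, 409,559 in favor — not approved.
B: 4/5 of 4456779 = 3565423.20, rounded up to 3565424; 3,565,424 required, 3,565,434 in favor — approved.

Not approved — the A shares did not give the required vote.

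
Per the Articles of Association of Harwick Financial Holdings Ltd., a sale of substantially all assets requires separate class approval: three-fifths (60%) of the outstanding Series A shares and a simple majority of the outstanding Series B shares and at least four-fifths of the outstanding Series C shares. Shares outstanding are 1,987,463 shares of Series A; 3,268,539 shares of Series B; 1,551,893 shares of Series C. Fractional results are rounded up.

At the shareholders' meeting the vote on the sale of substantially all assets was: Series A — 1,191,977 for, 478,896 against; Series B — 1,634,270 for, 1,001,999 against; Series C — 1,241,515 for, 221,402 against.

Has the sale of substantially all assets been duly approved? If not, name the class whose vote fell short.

Series A: 3/5 of 1987463 = 1192477.80, rounded up to 1192478; 1,192,478 required, 1,191,977 in favor — not approved.
Series B: a majority of 3268539 is 1634270; 1,634,270 required, 1,634,270 in favor — approved.
Series C: 4/5 of 1551893 = 1241514.40, rounded up to 1241515; 1,241,515 required, 1,241,515 in favor — approved.

Not approved — the Series A shares did not give the required vote.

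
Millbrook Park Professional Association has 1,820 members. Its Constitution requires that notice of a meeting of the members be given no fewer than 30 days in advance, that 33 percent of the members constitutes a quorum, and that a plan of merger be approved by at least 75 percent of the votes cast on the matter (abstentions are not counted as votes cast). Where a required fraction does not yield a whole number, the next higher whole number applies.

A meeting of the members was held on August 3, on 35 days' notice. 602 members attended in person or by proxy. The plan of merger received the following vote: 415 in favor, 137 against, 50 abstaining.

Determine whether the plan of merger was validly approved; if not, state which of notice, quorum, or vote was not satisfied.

Valid — all requirements satisfied.

Notice: 35 days given; 30 required. Satisfied.
Quorum: 33% of 1,820 = 600.60, rounded up to 601; 602 present. Satisfied.
Vote: requires three-fourths of the votes cast (602 − 50 abstaining = 552); 3/4 of 552 = 414, so 414 needed; 415 in favor. Satisfied.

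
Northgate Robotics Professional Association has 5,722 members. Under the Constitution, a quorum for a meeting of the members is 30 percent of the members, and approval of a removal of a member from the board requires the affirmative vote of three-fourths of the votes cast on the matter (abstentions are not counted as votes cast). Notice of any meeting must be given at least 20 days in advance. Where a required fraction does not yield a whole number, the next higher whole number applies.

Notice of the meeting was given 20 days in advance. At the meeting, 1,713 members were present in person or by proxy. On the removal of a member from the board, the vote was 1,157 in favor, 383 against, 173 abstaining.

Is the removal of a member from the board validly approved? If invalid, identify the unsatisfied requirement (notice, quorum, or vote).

Notice: 20 days given; 20 required. Satisfied.
Quorum: 30% of 5,722 = 1,716.60, rounded up to 1,717; 1,713 present. Not satisfied.
Vote: requires three-fourths of the votes cast (1,713 − 173 abstaining = 1,540); 3/4 of 1540 = 1155, so 1,155 needed; 1,157 in favor. Satisfied.

Invalid — quorum requirement not satisfied.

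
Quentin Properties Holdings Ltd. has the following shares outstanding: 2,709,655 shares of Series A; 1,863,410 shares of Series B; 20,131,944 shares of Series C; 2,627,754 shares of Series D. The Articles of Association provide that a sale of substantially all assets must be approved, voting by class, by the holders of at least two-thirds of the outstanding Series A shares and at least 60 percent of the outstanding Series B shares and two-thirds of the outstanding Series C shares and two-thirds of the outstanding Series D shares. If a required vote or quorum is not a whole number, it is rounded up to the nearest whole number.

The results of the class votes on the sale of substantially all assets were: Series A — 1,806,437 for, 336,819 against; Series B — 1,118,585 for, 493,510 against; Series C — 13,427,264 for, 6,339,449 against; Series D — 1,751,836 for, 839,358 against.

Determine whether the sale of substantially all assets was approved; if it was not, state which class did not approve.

Series A: 2/3 of 2709655 = 1806436.67, rounded up to 1806437; 1,806,437 required, 1,806,437 in favor — approved.
Series B: 3/5 of 1863410 = 1118046; 1,118,046 required, 1,118,585 in favor — approved.
Series C: 2/3 of 20131944 = 13421296; 13,421,296 required, 13,427,264 in favor — approved.
Series D: 2/3 of 2627754 = 1751836; 1,751,836 required, 1,751,836 in favor — approved.

Approved — every class gave the required vote.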